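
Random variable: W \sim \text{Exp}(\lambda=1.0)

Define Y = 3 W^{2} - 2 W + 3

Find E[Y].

E[Y] = 3*E[W²] - 2*E[W] + 3
E[W] = 1
E[W²] = Var(W) + (E[W])² = 1 + 1 = 2
E[Y] = 3*2 - 2*1 + 3 = 7

7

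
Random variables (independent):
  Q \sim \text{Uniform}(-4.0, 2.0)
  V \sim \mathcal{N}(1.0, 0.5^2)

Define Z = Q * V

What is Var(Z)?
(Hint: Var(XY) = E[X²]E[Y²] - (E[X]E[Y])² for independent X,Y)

Var(XY) = E[X²]E[Y²] - (E[X]E[Y])²
E[Q] = -1, Var(Q) = 3
E[V] = 1, Var(V) = 0.25
E[Q²] = 3 + (-1)² = 4
E[V²] = 0.25 + 1² = 1.25
Var(Z) = 4*1.25 - (-1*1)²
= 5 - 1 = 4

4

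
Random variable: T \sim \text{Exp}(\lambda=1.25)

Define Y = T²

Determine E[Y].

E[T²] = Var(T) + (E[T])² = 0.64 + 0.64 = 1.28

1.28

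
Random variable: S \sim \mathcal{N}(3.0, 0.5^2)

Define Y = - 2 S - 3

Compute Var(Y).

For Y = aS + b: Var(Y) = a² * Var(S)
Var(S) = 0.5^2 = 0.25
Var(Y) = (-2)² * 0.25 = 4 * 0.25 = 1

1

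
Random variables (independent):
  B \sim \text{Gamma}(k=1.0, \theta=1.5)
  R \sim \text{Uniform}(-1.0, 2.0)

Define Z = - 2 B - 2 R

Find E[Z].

E[Z] = -2*E[B] - 2*E[R]
E[B] = 1.5
E[R] = 0.5
E[Z] = -2*1.5 - 2*0.5 = -4

-4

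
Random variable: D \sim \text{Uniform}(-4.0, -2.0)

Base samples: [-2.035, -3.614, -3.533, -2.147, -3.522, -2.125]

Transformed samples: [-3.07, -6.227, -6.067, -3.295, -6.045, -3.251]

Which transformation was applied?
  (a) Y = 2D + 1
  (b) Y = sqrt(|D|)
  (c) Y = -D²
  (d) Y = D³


Checking option (a) Y = 2D + 1:
  D = -2.035 -> Y = -3.07 ✓
  D = -3.614 -> Y = -6.227 ✓
  D = -3.533 -> Y = -6.067 ✓
All samples match this transformation.

(a) 2D + 1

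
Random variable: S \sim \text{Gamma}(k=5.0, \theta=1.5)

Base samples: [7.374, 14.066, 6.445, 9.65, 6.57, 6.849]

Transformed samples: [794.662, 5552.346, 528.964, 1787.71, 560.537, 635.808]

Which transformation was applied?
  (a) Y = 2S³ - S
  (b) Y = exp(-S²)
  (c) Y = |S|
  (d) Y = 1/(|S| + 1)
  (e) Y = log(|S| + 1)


Checking option (a) Y = 2S³ - S:
  S = 7.374 -> Y = 794.662 ✓
  S = 14.066 -> Y = 5552.346 ✓
  S = 6.445 -> Y = 528.964 ✓
All samples match this transformation.

(a) 2S³ - S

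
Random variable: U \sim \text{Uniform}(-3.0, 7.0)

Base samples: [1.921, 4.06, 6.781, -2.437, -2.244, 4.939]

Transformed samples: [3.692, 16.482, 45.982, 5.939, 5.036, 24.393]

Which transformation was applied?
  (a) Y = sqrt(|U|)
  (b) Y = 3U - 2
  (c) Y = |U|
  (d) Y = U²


Checking option (d) Y = U²:
  U = 1.921 -> Y = 3.692 ✓
  U = 4.06 -> Y = 16.482 ✓
  U = 6.781 -> Y = 45.982 ✓
All samples match this transformation.

(d) U²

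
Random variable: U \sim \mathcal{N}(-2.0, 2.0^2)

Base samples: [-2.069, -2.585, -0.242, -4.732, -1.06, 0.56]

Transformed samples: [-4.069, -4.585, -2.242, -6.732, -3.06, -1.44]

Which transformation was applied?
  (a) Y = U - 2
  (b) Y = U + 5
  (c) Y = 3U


Checking option (a) Y = U - 2:
  U = -2.069 -> Y = -4.069 ✓
  U = -2.585 -> Y = -4.585 ✓
  U = -0.242 -> Y = -2.242 ✓
All samples match this transformation.

(a) U - 2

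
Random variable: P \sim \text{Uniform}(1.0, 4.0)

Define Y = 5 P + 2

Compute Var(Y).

For Y = aP + b: Var(Y) = a² * Var(P)
Var(P) = (4 - 1)^2/12 = 0.75
Var(Y) = 5² * 0.75 = 25 * 0.75 = 18.75

18.75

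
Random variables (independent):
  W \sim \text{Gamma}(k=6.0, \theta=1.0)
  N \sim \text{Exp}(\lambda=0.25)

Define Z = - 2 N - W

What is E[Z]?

E[Z] = -1*E[W] - 2*E[N]
E[W] = 6
E[N] = 4
E[Z] = -1*6 - 2*4 = -14

-14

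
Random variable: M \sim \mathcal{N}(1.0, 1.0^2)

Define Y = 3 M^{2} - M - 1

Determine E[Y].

E[Y] = 3*E[M²] - 1*E[M] - 1
E[M] = 1
E[M²] = Var(M) + (E[M])² = 1 + 1 = 2
E[Y] = 3*2 - 1*1 - 1 = 4

4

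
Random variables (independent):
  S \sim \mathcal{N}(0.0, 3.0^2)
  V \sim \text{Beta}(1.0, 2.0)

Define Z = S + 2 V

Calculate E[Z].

E[Z] = 1*E[S] + 2*E[V]
E[S] = 0
E[V] = 0.33333333
E[Z] = 1*0 + 2*0.33333333 = 0.66666667

0.66666667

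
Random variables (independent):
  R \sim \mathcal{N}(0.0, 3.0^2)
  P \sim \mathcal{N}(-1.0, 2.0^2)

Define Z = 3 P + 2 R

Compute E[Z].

E[Z] = 2*E[R] + 3*E[P]
E[R] = 0
E[P] = -1
E[Z] = 2*0 + 3*(-1) = -3

-3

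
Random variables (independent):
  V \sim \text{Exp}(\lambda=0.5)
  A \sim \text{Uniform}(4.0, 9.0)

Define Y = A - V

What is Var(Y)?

For independent RVs: Var(aX + bY) = a²Var(X) + b²Var(Y)
Var(V) = 4
Var(A) = 2.0833333
Var(Y) = (-1)²*4 + 1²*2.0833333
= 1*4 + 1*2.0833333 = 6.0833333

6.0833333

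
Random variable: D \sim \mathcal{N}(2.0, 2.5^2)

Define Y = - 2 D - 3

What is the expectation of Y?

For Y = -2D - 3:
E[Y] = -2 * E[D] - 3
E[D] = 2.0 = 2
E[Y] = -2 * 2 - 3 = -7

-7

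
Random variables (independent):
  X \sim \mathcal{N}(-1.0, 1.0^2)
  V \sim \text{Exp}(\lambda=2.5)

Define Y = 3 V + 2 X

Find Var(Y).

For independent RVs: Var(aX + bY) = a²Var(X) + b²Var(Y)
Var(X) = 1
Var(V) = 0.16
Var(Y) = 2²*1 + 3²*0.16
= 4*1 + 9*0.16 = 5.44

5.44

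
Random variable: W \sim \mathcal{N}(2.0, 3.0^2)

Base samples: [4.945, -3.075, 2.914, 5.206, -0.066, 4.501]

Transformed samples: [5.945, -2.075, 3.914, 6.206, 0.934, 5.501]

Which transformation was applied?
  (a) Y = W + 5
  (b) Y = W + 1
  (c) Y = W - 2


Checking option (b) Y = W + 1:
  W = 4.945 -> Y = 5.945 ✓
  W = -3.075 -> Y = -2.075 ✓
  W = 2.914 -> Y = 3.914 ✓
All samples match this transformation.

(b) W + 1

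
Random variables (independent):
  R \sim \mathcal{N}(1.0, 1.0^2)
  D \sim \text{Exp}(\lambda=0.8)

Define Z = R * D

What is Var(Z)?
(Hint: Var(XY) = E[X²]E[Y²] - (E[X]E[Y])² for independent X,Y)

Var(XY) = E[X²]E[Y²] - (E[X]E[Y])²
E[R] = 1, Var(R) = 1
E[D] = 1.25, Var(D) = 1.5625
E[R²] = 1 + 1² = 2
E[D²] = 1.5625 + 1.25² = 3.125
Var(Z) = 2*3.125 - (1*1.25)²
= 6.25 - 1.5625 = 4.6875

4.6875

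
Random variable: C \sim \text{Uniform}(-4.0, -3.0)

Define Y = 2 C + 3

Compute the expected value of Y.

For Y = 2C + 3:
E[Y] = 2 * E[C] + 3
E[C] = (-4 - 3)/2 = -3.5
E[Y] = 2 * (-3.5) + 3 = -4

-4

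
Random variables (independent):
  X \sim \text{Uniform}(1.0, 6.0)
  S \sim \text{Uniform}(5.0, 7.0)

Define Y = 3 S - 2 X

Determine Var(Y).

For independent RVs: Var(aX + bY) = a²Var(X) + b²Var(Y)
Var(X) = 2.0833333
Var(S) = 0.33333333
Var(Y) = (-2)²*2.0833333 + 3²*0.33333333
= 4*2.0833333 + 9*0.33333333 = 11.333333

11.333333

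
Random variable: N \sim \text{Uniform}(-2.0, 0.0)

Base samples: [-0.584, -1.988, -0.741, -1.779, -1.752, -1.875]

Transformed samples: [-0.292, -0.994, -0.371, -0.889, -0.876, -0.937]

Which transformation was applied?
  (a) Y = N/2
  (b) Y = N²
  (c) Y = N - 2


Checking option (a) Y = N/2:
  N = -0.584 -> Y = -0.292 ✓
  N = -1.988 -> Y = -0.994 ✓
  N = -0.741 -> Y = -0.371 ✓
All samples match this transformation.

(a) N/2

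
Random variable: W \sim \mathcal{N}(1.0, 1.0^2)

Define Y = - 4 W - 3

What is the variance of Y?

For Y = aW + b: Var(Y) = a² * Var(W)
Var(W) = 1.0^2 = 1
Var(Y) = (-4)² * 1 = 16 * 1 = 16

16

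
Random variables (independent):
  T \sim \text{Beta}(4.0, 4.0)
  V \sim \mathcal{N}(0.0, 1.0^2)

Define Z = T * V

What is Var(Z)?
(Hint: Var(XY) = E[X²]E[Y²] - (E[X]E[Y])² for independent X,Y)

Var(XY) = E[X²]E[Y²] - (E[X]E[Y])²
E[T] = 0.5, Var(T) = 0.027777778
E[V] = 0, Var(V) = 1
E[T²] = 0.027777778 + 0.5² = 0.27777778
E[V²] = 1 + 0² = 1
Var(Z) = 0.27777778*1 - (0.5*0)²
= 0.27777778 - 0 = 0.27777778

0.27777778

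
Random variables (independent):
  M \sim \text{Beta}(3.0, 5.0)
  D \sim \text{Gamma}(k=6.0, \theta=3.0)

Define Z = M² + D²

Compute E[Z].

E[Z] = E[M²] + E[D²]
E[M²] = Var(M) + E[M]² = 0.026041667 + 0.140625 = 0.16666667
E[D²] = Var(D) + E[D]² = 54 + 324 = 378
E[Z] = 0.16666667 + 378 = 378.16667

378.16667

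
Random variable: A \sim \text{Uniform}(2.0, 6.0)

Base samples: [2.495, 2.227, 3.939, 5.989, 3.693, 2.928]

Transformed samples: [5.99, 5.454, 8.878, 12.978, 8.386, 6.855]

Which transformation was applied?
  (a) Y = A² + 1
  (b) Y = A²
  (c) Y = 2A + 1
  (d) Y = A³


Checking option (c) Y = 2A + 1:
  A = 2.495 -> Y = 5.99 ✓
  A = 2.227 -> Y = 5.454 ✓
  A = 3.939 -> Y = 8.878 ✓
All samples match this transformation.

(c) 2A + 1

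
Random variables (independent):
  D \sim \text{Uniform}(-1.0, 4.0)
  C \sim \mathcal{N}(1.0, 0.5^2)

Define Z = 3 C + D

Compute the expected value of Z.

E[Z] = 1*E[D] + 3*E[C]
E[D] = 1.5
E[C] = 1
E[Z] = 1*1.5 + 3*1 = 4.5

4.5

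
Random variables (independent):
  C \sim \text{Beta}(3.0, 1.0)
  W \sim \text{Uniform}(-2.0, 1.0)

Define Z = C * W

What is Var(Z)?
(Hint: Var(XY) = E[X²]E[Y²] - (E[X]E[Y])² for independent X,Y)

Var(XY) = E[X²]E[Y²] - (E[X]E[Y])²
E[C] = 0.75, Var(C) = 0.0375
E[W] = -0.5, Var(W) = 0.75
E[C²] = 0.0375 + 0.75² = 0.6
E[W²] = 0.75 + (-0.5)² = 1
Var(Z) = 0.6*1 - (0.75*(-0.5))²
= 0.6 - 0.140625 = 0.459375

0.459375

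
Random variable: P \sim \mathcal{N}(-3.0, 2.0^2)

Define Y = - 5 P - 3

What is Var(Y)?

For Y = aP + b: Var(Y) = a² * Var(P)
Var(P) = 2.0^2 = 4
Var(Y) = (-5)² * 4 = 25 * 4 = 100

100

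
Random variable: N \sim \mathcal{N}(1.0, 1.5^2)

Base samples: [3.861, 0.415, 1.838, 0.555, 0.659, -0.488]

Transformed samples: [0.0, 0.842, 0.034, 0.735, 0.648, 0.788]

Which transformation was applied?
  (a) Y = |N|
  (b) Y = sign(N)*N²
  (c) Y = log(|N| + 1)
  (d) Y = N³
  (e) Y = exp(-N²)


Checking option (e) Y = exp(-N²):
  N = 3.861 -> Y = 0.0 ✓
  N = 0.415 -> Y = 0.842 ✓
  N = 1.838 -> Y = 0.034 ✓
All samples match this transformation.

(e) exp(-N²)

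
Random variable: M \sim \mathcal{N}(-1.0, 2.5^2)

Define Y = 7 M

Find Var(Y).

For Y = aM + b: Var(Y) = a² * Var(M)
Var(M) = 2.5^2 = 6.25
Var(Y) = 7² * 6.25 = 49 * 6.25 = 306.25

306.25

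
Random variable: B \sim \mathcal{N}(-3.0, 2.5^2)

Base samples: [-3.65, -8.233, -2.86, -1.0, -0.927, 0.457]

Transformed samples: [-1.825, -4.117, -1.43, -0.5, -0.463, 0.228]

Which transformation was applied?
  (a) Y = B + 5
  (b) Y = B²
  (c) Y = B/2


Checking option (c) Y = B/2:
  B = -3.65 -> Y = -1.825 ✓
  B = -8.233 -> Y = -4.117 ✓
  B = -2.86 -> Y = -1.43 ✓
All samples match this transformation.

(c) B/2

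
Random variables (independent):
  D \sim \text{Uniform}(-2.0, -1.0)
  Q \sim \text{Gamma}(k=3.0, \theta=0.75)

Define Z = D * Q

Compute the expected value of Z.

For independent RVs: E[XY] = E[X]*E[Y]
E[D] = -1.5
E[Q] = 2.25
E[Z] = -1.5 * 2.25 = -3.375

-3.375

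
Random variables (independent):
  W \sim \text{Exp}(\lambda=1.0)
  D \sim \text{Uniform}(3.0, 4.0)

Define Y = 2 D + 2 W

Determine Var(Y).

For independent RVs: Var(aX + bY) = a²Var(X) + b²Var(Y)
Var(W) = 1
Var(D) = 0.083333333
Var(Y) = 2²*1 + 2²*0.083333333
= 4*1 + 4*0.083333333 = 4.3333333

4.3333333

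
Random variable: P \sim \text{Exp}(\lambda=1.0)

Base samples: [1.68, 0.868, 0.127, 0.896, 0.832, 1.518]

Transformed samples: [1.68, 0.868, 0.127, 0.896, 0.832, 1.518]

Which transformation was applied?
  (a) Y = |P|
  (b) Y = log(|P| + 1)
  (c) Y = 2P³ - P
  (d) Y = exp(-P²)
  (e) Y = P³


Checking option (a) Y = |P|:
  P = 1.68 -> Y = 1.68 ✓
  P = 0.868 -> Y = 0.868 ✓
  P = 0.127 -> Y = 0.127 ✓
All samples match this transformation.

(a) |P|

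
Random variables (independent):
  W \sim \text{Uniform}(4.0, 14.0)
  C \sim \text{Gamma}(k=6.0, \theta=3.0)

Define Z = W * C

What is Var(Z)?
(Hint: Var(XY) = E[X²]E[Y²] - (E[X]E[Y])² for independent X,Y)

Var(XY) = E[X²]E[Y²] - (E[X]E[Y])²
E[W] = 9, Var(W) = 8.3333333
E[C] = 18, Var(C) = 54
E[W²] = 8.3333333 + 9² = 89.333333
E[C²] = 54 + 18² = 378
Var(Z) = 89.333333*378 - (9*18)²
= 33768 - 26244 = 7524

7524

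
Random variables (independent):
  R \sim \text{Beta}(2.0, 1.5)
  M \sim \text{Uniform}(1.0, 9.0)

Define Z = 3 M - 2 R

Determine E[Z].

E[Z] = -2*E[R] + 3*E[M]
E[R] = 0.57142857
E[M] = 5
E[Z] = -2*0.57142857 + 3*5 = 13.857143

13.857143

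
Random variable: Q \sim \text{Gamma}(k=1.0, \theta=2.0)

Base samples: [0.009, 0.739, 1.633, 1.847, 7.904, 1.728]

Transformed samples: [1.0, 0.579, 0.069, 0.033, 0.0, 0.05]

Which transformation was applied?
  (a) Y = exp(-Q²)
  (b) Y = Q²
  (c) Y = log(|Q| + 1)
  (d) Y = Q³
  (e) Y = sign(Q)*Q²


Checking option (a) Y = exp(-Q²):
  Q = 0.009 -> Y = 1.0 ✓
  Q = 0.739 -> Y = 0.579 ✓
  Q = 1.633 -> Y = 0.069 ✓
All samples match this transformation.

(a) exp(-Q²)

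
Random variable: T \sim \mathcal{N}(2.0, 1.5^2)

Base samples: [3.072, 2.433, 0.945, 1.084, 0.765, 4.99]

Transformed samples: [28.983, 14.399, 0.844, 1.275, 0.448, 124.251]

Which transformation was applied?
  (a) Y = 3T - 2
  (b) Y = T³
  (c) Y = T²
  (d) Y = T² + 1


Checking option (b) Y = T³:
  T = 3.072 -> Y = 28.983 ✓
  T = 2.433 -> Y = 14.399 ✓
  T = 0.945 -> Y = 0.844 ✓
All samples match this transformation.

(b) T³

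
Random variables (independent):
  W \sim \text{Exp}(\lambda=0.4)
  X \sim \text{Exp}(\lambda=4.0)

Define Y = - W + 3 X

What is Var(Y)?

For independent RVs: Var(aX + bY) = a²Var(X) + b²Var(Y)
Var(W) = 6.25
Var(X) = 0.0625
Var(Y) = (-1)²*6.25 + 3²*0.0625
= 1*6.25 + 9*0.0625 = 6.8125

6.8125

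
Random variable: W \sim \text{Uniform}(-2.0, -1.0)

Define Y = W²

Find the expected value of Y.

E[W²] = Var(W) + (E[W])² = 0.083333333 + 2.25 = 2.3333333

2.3333333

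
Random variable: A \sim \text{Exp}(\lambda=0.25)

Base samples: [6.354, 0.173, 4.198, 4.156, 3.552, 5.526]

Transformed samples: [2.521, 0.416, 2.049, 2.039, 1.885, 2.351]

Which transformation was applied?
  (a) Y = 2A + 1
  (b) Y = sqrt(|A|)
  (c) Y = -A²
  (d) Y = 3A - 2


Checking option (b) Y = sqrt(|A|):
  A = 6.354 -> Y = 2.521 ✓
  A = 0.173 -> Y = 0.416 ✓
  A = 4.198 -> Y = 2.049 ✓
All samples match this transformation.

(b) sqrt(|A|)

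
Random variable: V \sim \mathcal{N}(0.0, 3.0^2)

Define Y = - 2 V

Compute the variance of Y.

For Y = aV + b: Var(Y) = a² * Var(V)
Var(V) = 3.0^2 = 9
Var(Y) = (-2)² * 9 = 4 * 9 = 36

36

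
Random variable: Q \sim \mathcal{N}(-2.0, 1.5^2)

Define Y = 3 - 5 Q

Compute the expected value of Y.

For Y = -5Q + 3:
E[Y] = -5 * E[Q] + 3
E[Q] = -2.0 = -2
E[Y] = -5 * (-2) + 3 = 13

13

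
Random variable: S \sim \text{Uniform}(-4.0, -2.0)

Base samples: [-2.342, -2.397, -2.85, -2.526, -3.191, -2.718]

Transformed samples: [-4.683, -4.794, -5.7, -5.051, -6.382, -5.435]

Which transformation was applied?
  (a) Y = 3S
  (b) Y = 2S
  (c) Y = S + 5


Checking option (b) Y = 2S:
  S = -2.342 -> Y = -4.683 ✓
  S = -2.397 -> Y = -4.794 ✓
  S = -2.85 -> Y = -5.7 ✓
All samples match this transformation.

(b) 2S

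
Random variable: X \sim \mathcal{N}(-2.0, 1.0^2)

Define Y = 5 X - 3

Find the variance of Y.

For Y = aX + b: Var(Y) = a² * Var(X)
Var(X) = 1.0^2 = 1
Var(Y) = 5² * 1 = 25 * 1 = 25

25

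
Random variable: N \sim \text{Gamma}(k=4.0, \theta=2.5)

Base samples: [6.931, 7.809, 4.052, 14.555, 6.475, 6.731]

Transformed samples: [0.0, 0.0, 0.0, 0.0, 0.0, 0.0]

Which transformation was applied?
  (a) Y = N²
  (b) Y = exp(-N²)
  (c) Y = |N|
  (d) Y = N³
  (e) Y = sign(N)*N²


Checking option (b) Y = exp(-N²):
  N = 6.931 -> Y = 0.0 ✓
  N = 7.809 -> Y = 0.0 ✓
  N = 4.052 -> Y = 0.0 ✓
All samples match this transformation.

(b) exp(-N²)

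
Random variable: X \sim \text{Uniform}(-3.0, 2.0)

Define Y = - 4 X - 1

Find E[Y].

For Y = -4X - 1:
E[Y] = -4 * E[X] - 1
E[X] = (-3 + 2)/2 = -0.5
E[Y] = -4 * (-0.5) - 1 = 1

1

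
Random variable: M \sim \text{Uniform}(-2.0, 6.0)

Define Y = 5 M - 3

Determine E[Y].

For Y = 5M - 3:
E[Y] = 5 * E[M] - 3
E[M] = (-2 + 6)/2 = 2
E[Y] = 5 * 2 - 3 = 7

7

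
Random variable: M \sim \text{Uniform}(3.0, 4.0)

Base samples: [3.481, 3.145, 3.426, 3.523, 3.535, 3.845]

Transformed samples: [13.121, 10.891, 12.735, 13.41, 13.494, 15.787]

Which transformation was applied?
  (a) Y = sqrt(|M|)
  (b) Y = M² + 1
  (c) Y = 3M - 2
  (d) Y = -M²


Checking option (b) Y = M² + 1:
  M = 3.481 -> Y = 13.121 ✓
  M = 3.145 -> Y = 10.891 ✓
  M = 3.426 -> Y = 12.735 ✓
All samples match this transformation.

(b) M² + 1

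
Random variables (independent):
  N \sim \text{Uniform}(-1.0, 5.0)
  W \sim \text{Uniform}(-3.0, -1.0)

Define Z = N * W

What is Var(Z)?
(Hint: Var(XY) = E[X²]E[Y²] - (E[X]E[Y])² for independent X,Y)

Var(XY) = E[X²]E[Y²] - (E[X]E[Y])²
E[N] = 2, Var(N) = 3
E[W] = -2, Var(W) = 0.33333333
E[N²] = 3 + 2² = 7
E[W²] = 0.33333333 + (-2)² = 4.3333333
Var(Z) = 7*4.3333333 - (2*(-2))²
= 30.333333 - 16 = 14.333333

14.333333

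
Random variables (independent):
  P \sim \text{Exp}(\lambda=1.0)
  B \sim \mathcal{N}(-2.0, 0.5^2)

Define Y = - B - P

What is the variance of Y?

For independent RVs: Var(aX + bY) = a²Var(X) + b²Var(Y)
Var(P) = 1
Var(B) = 0.25
Var(Y) = (-1)²*1 + (-1)²*0.25
= 1*1 + 1*0.25 = 1.25

1.25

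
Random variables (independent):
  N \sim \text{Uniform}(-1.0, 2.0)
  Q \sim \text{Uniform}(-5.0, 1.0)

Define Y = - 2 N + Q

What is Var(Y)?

For independent RVs: Var(aX + bY) = a²Var(X) + b²Var(Y)
Var(N) = 0.75
Var(Q) = 3
Var(Y) = (-2)²*0.75 + 1²*3
= 4*0.75 + 1*3 = 6

6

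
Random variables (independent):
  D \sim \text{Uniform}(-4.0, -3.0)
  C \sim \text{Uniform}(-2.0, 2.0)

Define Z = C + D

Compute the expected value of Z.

E[Z] = 1*E[D] + 1*E[C]
E[D] = -3.5
E[C] = 0
E[Z] = 1*(-3.5) + 1*0 = -3.5

-3.5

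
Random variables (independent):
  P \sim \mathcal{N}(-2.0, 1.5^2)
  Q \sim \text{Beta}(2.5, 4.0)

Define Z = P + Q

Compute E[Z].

E[Z] = 1*E[P] + 1*E[Q]
E[P] = -2
E[Q] = 0.38461538
E[Z] = 1*(-2) + 1*0.38461538 = -1.6153846

-1.6153846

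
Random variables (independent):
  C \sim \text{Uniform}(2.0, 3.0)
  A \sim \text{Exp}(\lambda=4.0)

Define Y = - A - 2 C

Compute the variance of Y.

For independent RVs: Var(aX + bY) = a²Var(X) + b²Var(Y)
Var(C) = 0.083333333
Var(A) = 0.0625
Var(Y) = (-2)²*0.083333333 + (-1)²*0.0625
= 4*0.083333333 + 1*0.0625 = 0.39583333

0.39583333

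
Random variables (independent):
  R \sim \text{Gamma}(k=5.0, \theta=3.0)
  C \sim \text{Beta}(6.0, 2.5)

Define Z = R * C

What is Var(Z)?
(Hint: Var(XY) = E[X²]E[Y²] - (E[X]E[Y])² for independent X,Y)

Var(XY) = E[X²]E[Y²] - (E[X]E[Y])²
E[R] = 15, Var(R) = 45
E[C] = 0.70588235, Var(C) = 0.021853943
E[R²] = 45 + 15² = 270
E[C²] = 0.021853943 + 0.70588235² = 0.52012384
Var(Z) = 270*0.52012384 - (15*0.70588235)²
= 140.43344 - 112.11073 = 28.32271

28.32271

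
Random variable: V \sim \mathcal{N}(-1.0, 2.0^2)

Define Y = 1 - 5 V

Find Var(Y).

For Y = aV + b: Var(Y) = a² * Var(V)
Var(V) = 2.0^2 = 4
Var(Y) = (-5)² * 4 = 25 * 4 = 100

100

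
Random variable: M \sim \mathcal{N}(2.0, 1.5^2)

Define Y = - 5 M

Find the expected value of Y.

For Y = -5M:
E[Y] = -5 * E[M]
E[M] = 2.0 = 2
E[Y] = -5 * 2 = -10

-10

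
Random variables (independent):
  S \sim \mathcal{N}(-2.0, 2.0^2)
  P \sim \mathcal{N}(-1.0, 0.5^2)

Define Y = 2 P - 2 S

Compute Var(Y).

For independent RVs: Var(aX + bY) = a²Var(X) + b²Var(Y)
Var(S) = 4
Var(P) = 0.25
Var(Y) = (-2)²*4 + 2²*0.25
= 4*4 + 4*0.25 = 17

17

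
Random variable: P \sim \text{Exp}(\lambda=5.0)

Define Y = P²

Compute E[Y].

E[P²] = Var(P) + (E[P])² = 0.04 + 0.04 = 0.08

0.08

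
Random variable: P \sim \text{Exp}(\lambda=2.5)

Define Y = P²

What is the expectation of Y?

Using E[X²] = Var(X) + (E[X])²:
E[P] = 0.4
Var(P) = 1/2.5^2 = 0.16
E[P²] = 0.16 + 0.4² = 0.16 + 0.16 = 0.32

0.32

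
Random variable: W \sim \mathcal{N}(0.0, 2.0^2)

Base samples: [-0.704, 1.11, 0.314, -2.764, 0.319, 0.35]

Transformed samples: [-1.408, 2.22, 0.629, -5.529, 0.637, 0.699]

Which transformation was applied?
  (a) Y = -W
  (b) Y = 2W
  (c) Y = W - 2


Checking option (b) Y = 2W:
  W = -0.704 -> Y = -1.408 ✓
  W = 1.11 -> Y = 2.22 ✓
  W = 0.314 -> Y = 0.629 ✓
All samples match this transformation.

(b) 2W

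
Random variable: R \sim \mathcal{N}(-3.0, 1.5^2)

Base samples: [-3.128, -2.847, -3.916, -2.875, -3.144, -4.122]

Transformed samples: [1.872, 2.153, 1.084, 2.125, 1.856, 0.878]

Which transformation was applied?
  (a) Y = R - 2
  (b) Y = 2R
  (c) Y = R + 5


Checking option (c) Y = R + 5:
  R = -3.128 -> Y = 1.872 ✓
  R = -2.847 -> Y = 2.153 ✓
  R = -3.916 -> Y = 1.084 ✓
All samples match this transformation.

(c) R + 5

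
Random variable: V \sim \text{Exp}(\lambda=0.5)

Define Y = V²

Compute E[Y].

E[V²] = Var(V) + (E[V])² = 4 + 4 = 8

8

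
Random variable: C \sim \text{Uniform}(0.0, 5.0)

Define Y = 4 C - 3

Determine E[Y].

For Y = 4C - 3:
E[Y] = 4 * E[C] - 3
E[C] = (0 + 5)/2 = 2.5
E[Y] = 4 * 2.5 - 3 = 7

7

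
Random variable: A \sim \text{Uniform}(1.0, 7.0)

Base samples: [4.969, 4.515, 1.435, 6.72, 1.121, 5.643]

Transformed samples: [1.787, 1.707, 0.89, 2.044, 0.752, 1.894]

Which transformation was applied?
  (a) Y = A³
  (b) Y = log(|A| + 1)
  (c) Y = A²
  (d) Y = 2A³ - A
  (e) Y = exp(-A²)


Checking option (b) Y = log(|A| + 1):
  A = 4.969 -> Y = 1.787 ✓
  A = 4.515 -> Y = 1.707 ✓
  A = 1.435 -> Y = 0.89 ✓
All samples match this transformation.

(b) log(|A| + 1)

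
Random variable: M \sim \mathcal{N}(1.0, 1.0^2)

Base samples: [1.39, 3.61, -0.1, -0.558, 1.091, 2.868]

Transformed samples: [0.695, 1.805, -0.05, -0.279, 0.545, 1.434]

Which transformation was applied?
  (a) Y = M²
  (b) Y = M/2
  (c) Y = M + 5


Checking option (b) Y = M/2:
  M = 1.39 -> Y = 0.695 ✓
  M = 3.61 -> Y = 1.805 ✓
  M = -0.1 -> Y = -0.05 ✓
All samples match this transformation.

(b) M/2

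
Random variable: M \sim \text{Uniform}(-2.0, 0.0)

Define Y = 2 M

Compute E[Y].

For Y = 2M:
E[Y] = 2 * E[M]
E[M] = (-2 + 0)/2 = -1
E[Y] = 2 * (-1) = -2

-2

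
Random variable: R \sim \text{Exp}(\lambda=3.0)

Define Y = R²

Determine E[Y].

E[R²] = Var(R) + (E[R])² = 0.11111111 + 0.11111111 = 0.22222222

0.22222222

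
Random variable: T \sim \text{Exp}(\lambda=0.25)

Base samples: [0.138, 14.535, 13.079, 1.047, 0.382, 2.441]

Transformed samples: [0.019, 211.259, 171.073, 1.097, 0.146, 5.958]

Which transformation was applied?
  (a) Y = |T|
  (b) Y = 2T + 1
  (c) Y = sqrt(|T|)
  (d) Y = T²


Checking option (d) Y = T²:
  T = 0.138 -> Y = 0.019 ✓
  T = 14.535 -> Y = 211.259 ✓
  T = 13.079 -> Y = 171.073 ✓
All samples match this transformation.

(d) T²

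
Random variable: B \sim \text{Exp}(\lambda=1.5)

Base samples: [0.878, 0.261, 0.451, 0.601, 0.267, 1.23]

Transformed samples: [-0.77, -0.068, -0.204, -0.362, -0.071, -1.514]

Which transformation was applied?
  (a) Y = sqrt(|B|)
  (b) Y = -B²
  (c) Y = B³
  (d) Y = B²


Checking option (b) Y = -B²:
  B = 0.878 -> Y = -0.77 ✓
  B = 0.261 -> Y = -0.068 ✓
  B = 0.451 -> Y = -0.204 ✓
All samples match this transformation.

(b) -B²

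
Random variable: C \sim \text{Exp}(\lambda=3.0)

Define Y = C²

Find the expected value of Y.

Using E[X²] = Var(X) + (E[X])²:
E[C] = 0.33333333
Var(C) = 1/3.0^2 = 0.11111111
E[C²] = 0.11111111 + 0.33333333² = 0.11111111 + 0.11111111 = 0.22222222

0.22222222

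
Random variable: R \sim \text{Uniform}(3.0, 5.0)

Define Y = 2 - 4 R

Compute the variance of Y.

For Y = aR + b: Var(Y) = a² * Var(R)
Var(R) = (5 - 3)^2/12 = 0.33333333
Var(Y) = (-4)² * 0.33333333 = 16 * 0.33333333 = 5.3333333

5.3333333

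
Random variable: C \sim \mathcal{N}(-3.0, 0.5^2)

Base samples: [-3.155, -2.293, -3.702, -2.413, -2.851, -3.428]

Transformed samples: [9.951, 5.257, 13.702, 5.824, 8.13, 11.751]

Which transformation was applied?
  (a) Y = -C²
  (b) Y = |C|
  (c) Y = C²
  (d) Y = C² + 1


Checking option (c) Y = C²:
  C = -3.155 -> Y = 9.951 ✓
  C = -2.293 -> Y = 5.257 ✓
  C = -3.702 -> Y = 13.702 ✓
All samples match this transformation.

(c) C²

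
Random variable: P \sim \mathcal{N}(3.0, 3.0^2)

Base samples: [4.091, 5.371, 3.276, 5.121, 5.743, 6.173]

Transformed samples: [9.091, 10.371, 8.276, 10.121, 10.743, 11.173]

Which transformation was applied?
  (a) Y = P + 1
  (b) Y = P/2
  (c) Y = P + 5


Checking option (c) Y = P + 5:
  P = 4.091 -> Y = 9.091 ✓
  P = 5.371 -> Y = 10.371 ✓
  P = 3.276 -> Y = 8.276 ✓
All samples match this transformation.

(c) P + 5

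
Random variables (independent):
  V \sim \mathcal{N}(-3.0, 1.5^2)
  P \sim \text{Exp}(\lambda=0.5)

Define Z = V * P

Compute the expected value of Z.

For independent RVs: E[XY] = E[X]*E[Y]
E[V] = -3
E[P] = 2
E[Z] = -3 * 2 = -6

-6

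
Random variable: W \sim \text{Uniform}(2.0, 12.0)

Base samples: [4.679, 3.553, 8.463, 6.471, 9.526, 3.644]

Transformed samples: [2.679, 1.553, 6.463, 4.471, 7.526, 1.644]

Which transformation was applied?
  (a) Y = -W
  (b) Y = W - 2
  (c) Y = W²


Checking option (b) Y = W - 2:
  W = 4.679 -> Y = 2.679 ✓
  W = 3.553 -> Y = 1.553 ✓
  W = 8.463 -> Y = 6.463 ✓
All samples match this transformation.

(b) W - 2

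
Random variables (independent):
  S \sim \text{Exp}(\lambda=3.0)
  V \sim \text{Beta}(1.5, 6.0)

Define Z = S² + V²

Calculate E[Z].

E[Z] = E[S²] + E[V²]
E[S²] = Var(S) + E[S]² = 0.11111111 + 0.11111111 = 0.22222222
E[V²] = Var(V) + E[V]² = 0.018823529 + 0.04 = 0.058823529
E[Z] = 0.22222222 + 0.058823529 = 0.28104575

0.28104575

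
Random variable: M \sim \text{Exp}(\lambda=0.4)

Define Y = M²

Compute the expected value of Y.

E[M²] = Var(M) + (E[M])² = 6.25 + 6.25 = 12.5

12.5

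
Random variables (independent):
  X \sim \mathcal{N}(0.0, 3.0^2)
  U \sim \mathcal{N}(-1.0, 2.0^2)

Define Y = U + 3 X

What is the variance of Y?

For independent RVs: Var(aX + bY) = a²Var(X) + b²Var(Y)
Var(X) = 9
Var(U) = 4
Var(Y) = 3²*9 + 1²*4
= 9*9 + 1*4 = 85

85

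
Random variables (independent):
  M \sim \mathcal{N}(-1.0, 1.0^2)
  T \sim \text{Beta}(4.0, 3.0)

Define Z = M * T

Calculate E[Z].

For independent RVs: E[XY] = E[X]*E[Y]
E[M] = -1
E[T] = 0.57142857
E[Z] = -1 * 0.57142857 = -0.57142857

-0.57142857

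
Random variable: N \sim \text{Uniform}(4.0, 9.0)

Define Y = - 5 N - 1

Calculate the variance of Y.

For Y = aN + b: Var(Y) = a² * Var(N)
Var(N) = (9 - 4)^2/12 = 2.0833333
Var(Y) = (-5)² * 2.0833333 = 25 * 2.0833333 = 52.083333

52.083333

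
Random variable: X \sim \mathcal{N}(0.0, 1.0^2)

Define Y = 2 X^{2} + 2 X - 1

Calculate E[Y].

E[Y] = 2*E[X²] + 2*E[X] - 1
E[X] = 0
E[X²] = Var(X) + (E[X])² = 1 + 0 = 1
E[Y] = 2*1 + 2*0 - 1 = 1

1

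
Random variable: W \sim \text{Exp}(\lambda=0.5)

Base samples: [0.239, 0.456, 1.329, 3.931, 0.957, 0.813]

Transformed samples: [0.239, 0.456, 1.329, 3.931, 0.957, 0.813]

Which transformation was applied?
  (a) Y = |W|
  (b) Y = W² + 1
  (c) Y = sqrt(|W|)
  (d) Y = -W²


Checking option (a) Y = |W|:
  W = 0.239 -> Y = 0.239 ✓
  W = 0.456 -> Y = 0.456 ✓
  W = 1.329 -> Y = 1.329 ✓
All samples match this transformation.

(a) |W|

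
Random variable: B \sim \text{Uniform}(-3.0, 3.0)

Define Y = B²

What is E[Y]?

Using E[X²] = Var(X) + (E[X])²:
E[B] = 0
Var(B) = (3 + 3)^2/12 = 3
E[B²] = 3 + 0² = 3 + 0 = 3

3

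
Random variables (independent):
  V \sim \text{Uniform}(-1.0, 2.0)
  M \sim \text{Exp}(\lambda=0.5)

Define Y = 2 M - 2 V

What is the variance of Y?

For independent RVs: Var(aX + bY) = a²Var(X) + b²Var(Y)
Var(V) = 0.75
Var(M) = 4
Var(Y) = (-2)²*0.75 + 2²*4
= 4*0.75 + 4*4 = 19

19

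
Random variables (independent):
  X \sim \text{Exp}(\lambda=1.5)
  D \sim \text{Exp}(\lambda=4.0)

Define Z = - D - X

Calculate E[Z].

E[Z] = -1*E[X] - 1*E[D]
E[X] = 0.66666667
E[D] = 0.25
E[Z] = -1*0.66666667 - 1*0.25 = -0.91666667

-0.91666667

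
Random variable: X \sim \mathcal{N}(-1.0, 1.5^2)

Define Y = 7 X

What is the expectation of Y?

For Y = 7X:
E[Y] = 7 * E[X]
E[X] = -1.0 = -1
E[Y] = 7 * (-1) = -7

-7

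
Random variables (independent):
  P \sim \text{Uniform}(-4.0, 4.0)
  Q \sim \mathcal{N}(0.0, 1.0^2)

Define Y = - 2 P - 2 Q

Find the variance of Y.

For independent RVs: Var(aX + bY) = a²Var(X) + b²Var(Y)
Var(P) = 5.3333333
Var(Q) = 1
Var(Y) = (-2)²*5.3333333 + (-2)²*1
= 4*5.3333333 + 4*1 = 25.333333

25.333333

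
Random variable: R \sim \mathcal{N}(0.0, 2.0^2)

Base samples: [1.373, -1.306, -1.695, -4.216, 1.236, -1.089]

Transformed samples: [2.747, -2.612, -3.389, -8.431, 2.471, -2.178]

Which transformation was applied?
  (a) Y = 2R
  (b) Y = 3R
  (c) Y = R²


Checking option (a) Y = 2R:
  R = 1.373 -> Y = 2.747 ✓
  R = -1.306 -> Y = -2.612 ✓
  R = -1.695 -> Y = -3.389 ✓
All samples match this transformation.

(a) 2R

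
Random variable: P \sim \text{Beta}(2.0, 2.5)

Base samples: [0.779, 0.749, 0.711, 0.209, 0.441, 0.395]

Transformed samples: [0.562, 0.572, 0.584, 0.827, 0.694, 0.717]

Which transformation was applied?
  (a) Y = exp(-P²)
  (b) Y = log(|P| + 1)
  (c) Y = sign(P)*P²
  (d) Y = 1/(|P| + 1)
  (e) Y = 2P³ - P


Checking option (d) Y = 1/(|P| + 1):
  P = 0.779 -> Y = 0.562 ✓
  P = 0.749 -> Y = 0.572 ✓
  P = 0.711 -> Y = 0.584 ✓
All samples match this transformation.

(d) 1/(|P| + 1)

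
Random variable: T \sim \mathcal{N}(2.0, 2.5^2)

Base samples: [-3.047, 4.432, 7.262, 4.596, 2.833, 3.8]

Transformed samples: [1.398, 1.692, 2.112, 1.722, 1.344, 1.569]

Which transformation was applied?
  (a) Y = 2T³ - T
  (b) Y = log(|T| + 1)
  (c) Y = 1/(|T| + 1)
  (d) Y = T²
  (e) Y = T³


Checking option (b) Y = log(|T| + 1):
  T = -3.047 -> Y = 1.398 ✓
  T = 4.432 -> Y = 1.692 ✓
  T = 7.262 -> Y = 2.112 ✓
All samples match this transformation.

(b) log(|T| + 1)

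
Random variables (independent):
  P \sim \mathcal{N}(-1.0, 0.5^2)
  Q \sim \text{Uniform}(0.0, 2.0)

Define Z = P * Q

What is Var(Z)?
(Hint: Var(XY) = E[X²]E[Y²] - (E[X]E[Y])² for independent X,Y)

Var(XY) = E[X²]E[Y²] - (E[X]E[Y])²
E[P] = -1, Var(P) = 0.25
E[Q] = 1, Var(Q) = 0.33333333
E[P²] = 0.25 + (-1)² = 1.25
E[Q²] = 0.33333333 + 1² = 1.3333333
Var(Z) = 1.25*1.3333333 - (-1*1)²
= 1.6666667 - 1 = 0.66666667

0.66666667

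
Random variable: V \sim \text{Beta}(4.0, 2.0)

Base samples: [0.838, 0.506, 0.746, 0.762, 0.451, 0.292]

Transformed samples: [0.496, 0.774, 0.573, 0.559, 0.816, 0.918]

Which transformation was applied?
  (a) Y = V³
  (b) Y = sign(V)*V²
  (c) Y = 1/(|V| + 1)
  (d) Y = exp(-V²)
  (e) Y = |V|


Checking option (d) Y = exp(-V²):
  V = 0.838 -> Y = 0.496 ✓
  V = 0.506 -> Y = 0.774 ✓
  V = 0.746 -> Y = 0.573 ✓
All samples match this transformation.

(d) exp(-V²)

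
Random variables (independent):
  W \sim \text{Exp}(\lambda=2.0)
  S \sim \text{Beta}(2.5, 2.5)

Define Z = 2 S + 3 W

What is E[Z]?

E[Z] = 3*E[W] + 2*E[S]
E[W] = 0.5
E[S] = 0.5
E[Z] = 3*0.5 + 2*0.5 = 2.5

2.5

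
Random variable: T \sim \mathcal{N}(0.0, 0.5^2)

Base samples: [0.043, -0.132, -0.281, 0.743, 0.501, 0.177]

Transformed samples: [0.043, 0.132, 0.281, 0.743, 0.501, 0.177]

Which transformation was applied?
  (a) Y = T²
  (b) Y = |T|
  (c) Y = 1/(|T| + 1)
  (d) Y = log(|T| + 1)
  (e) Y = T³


Checking option (b) Y = |T|:
  T = 0.043 -> Y = 0.043 ✓
  T = -0.132 -> Y = 0.132 ✓
  T = -0.281 -> Y = 0.281 ✓
All samples match this transformation.

(b) |T|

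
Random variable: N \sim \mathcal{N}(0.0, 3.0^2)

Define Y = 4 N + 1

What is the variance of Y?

For Y = aN + b: Var(Y) = a² * Var(N)
Var(N) = 3.0^2 = 9
Var(Y) = 4² * 9 = 16 * 9 = 144

144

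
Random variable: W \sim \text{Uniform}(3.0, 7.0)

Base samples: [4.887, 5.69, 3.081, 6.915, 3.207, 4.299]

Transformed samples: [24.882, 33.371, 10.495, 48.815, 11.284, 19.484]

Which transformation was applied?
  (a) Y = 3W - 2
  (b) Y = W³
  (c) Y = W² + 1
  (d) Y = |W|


Checking option (c) Y = W² + 1:
  W = 4.887 -> Y = 24.882 ✓
  W = 5.69 -> Y = 33.371 ✓
  W = 3.081 -> Y = 10.495 ✓
All samples match this transformation.

(c) W² + 1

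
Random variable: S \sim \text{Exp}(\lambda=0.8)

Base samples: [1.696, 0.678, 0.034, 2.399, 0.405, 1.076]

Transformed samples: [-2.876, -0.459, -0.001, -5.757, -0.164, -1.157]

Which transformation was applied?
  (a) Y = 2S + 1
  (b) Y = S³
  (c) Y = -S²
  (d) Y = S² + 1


Checking option (c) Y = -S²:
  S = 1.696 -> Y = -2.876 ✓
  S = 0.678 -> Y = -0.459 ✓
  S = 0.034 -> Y = -0.001 ✓
All samples match this transformation.

(c) -S²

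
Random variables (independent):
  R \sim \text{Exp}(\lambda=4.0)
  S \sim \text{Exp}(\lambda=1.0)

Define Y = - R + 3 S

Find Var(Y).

For independent RVs: Var(aX + bY) = a²Var(X) + b²Var(Y)
Var(R) = 0.0625
Var(S) = 1
Var(Y) = (-1)²*0.0625 + 3²*1
= 1*0.0625 + 9*1 = 9.0625

9.0625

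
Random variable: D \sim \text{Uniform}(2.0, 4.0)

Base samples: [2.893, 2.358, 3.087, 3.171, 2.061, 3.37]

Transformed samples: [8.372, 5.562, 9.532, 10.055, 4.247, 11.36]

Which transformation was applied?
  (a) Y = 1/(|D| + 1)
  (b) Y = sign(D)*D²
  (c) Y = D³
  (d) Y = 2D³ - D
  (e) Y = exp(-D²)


Checking option (b) Y = sign(D)*D²:
  D = 2.893 -> Y = 8.372 ✓
  D = 2.358 -> Y = 5.562 ✓
  D = 3.087 -> Y = 9.532 ✓
All samples match this transformation.

(b) sign(D)*D²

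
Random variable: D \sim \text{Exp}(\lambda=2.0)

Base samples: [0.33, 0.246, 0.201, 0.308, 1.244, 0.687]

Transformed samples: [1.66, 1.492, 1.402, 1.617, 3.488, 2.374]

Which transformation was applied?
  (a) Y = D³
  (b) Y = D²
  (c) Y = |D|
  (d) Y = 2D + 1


Checking option (d) Y = 2D + 1:
  D = 0.33 -> Y = 1.66 ✓
  D = 0.246 -> Y = 1.492 ✓
  D = 0.201 -> Y = 1.402 ✓
All samples match this transformation.

(d) 2D + 1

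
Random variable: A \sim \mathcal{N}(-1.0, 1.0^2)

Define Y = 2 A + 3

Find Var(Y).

For Y = aA + b: Var(Y) = a² * Var(A)
Var(A) = 1.0^2 = 1
Var(Y) = 2² * 1 = 4 * 1 = 4

4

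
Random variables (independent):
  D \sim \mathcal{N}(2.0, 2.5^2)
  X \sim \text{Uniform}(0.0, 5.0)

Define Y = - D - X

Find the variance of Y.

For independent RVs: Var(aX + bY) = a²Var(X) + b²Var(Y)
Var(D) = 6.25
Var(X) = 2.0833333
Var(Y) = (-1)²*6.25 + (-1)²*2.0833333
= 1*6.25 + 1*2.0833333 = 8.3333333

8.3333333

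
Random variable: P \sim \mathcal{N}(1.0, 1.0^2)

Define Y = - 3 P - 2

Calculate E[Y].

For Y = -3P - 2:
E[Y] = -3 * E[P] - 2
E[P] = 1.0 = 1
E[Y] = -3 * 1 - 2 = -5

-5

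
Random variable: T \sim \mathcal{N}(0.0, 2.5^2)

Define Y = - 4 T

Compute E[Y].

For Y = -4T:
E[Y] = -4 * E[T]
E[T] = 0.0 = 0
E[Y] = -4 * 0 = 0

0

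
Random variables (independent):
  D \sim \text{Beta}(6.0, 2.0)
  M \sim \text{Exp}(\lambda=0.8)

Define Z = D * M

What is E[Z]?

For independent RVs: E[XY] = E[X]*E[Y]
E[D] = 0.75
E[M] = 1.25
E[Z] = 0.75 * 1.25 = 0.9375

0.9375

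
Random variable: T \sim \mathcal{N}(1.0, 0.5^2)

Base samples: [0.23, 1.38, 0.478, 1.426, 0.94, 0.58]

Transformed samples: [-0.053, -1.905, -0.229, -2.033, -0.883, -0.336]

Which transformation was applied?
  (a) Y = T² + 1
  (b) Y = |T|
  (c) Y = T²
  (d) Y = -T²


Checking option (d) Y = -T²:
  T = 0.23 -> Y = -0.053 ✓
  T = 1.38 -> Y = -1.905 ✓
  T = 0.478 -> Y = -0.229 ✓
All samples match this transformation.

(d) -T²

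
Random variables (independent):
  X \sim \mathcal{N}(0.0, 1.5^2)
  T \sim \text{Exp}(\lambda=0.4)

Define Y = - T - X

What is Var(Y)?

For independent RVs: Var(aX + bY) = a²Var(X) + b²Var(Y)
Var(X) = 2.25
Var(T) = 6.25
Var(Y) = (-1)²*2.25 + (-1)²*6.25
= 1*2.25 + 1*6.25 = 8.5

8.5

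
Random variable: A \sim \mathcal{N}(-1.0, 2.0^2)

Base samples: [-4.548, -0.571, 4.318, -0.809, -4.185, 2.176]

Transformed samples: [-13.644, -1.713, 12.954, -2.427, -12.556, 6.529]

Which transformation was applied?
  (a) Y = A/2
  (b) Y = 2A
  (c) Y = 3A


Checking option (c) Y = 3A:
  A = -4.548 -> Y = -13.644 ✓
  A = -0.571 -> Y = -1.713 ✓
  A = 4.318 -> Y = 12.954 ✓
All samples match this transformation.

(c) 3A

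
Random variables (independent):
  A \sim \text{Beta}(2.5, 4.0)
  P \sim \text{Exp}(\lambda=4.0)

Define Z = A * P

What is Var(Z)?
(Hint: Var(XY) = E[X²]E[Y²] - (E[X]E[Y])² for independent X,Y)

Var(XY) = E[X²]E[Y²] - (E[X]E[Y])²
E[A] = 0.38461538, Var(A) = 0.031558185
E[P] = 0.25, Var(P) = 0.0625
E[A²] = 0.031558185 + 0.38461538² = 0.17948718
E[P²] = 0.0625 + 0.25² = 0.125
Var(Z) = 0.17948718*0.125 - (0.38461538*0.25)²
= 0.022435897 - 0.0092455621 = 0.013190335

0.013190335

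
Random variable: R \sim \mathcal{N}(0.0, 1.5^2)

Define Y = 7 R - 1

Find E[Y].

For Y = 7R - 1:
E[Y] = 7 * E[R] - 1
E[R] = 0.0 = 0
E[Y] = 7 * 0 - 1 = -1

-1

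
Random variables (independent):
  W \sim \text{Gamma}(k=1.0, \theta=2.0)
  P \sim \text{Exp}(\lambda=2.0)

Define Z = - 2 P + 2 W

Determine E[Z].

E[Z] = 2*E[W] - 2*E[P]
E[W] = 2
E[P] = 0.5
E[Z] = 2*2 - 2*0.5 = 3

3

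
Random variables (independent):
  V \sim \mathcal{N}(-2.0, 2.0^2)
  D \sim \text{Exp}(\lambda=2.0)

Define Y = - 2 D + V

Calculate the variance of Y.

For independent RVs: Var(aX + bY) = a²Var(X) + b²Var(Y)
Var(V) = 4
Var(D) = 0.25
Var(Y) = 1²*4 + (-2)²*0.25
= 1*4 + 4*0.25 = 5

5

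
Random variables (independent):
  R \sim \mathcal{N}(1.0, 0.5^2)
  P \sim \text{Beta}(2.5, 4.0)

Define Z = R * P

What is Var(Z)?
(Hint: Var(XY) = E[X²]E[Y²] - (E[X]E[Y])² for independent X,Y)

Var(XY) = E[X²]E[Y²] - (E[X]E[Y])²
E[R] = 1, Var(R) = 0.25
E[P] = 0.38461538, Var(P) = 0.031558185
E[R²] = 0.25 + 1² = 1.25
E[P²] = 0.031558185 + 0.38461538² = 0.17948718
Var(Z) = 1.25*0.17948718 - (1*0.38461538)²
= 0.22435897 - 0.14792899 = 0.07642998

0.07642998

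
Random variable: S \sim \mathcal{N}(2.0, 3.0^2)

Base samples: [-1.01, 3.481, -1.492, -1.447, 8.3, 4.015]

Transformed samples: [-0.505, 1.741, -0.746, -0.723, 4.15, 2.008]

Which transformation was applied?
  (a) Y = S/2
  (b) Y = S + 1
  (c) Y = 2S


Checking option (a) Y = S/2:
  S = -1.01 -> Y = -0.505 ✓
  S = 3.481 -> Y = 1.741 ✓
  S = -1.492 -> Y = -0.746 ✓
All samples match this transformation.

(a) S/2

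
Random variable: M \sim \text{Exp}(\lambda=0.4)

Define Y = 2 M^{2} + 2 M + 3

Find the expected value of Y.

E[Y] = 2*E[M²] + 2*E[M] + 3
E[M] = 2.5
E[M²] = Var(M) + (E[M])² = 6.25 + 6.25 = 12.5
E[Y] = 2*12.5 + 2*2.5 + 3 = 33

33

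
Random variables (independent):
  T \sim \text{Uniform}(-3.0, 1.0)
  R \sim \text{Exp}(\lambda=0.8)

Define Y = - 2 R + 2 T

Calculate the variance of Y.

For independent RVs: Var(aX + bY) = a²Var(X) + b²Var(Y)
Var(T) = 1.3333333
Var(R) = 1.5625
Var(Y) = 2²*1.3333333 + (-2)²*1.5625
= 4*1.3333333 + 4*1.5625 = 11.583333

11.583333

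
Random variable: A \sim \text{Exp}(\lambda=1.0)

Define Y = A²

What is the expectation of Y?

Using E[X²] = Var(X) + (E[X])²:
E[A] = 1
Var(A) = 1/1.0^2 = 1
E[A²] = 1 + 1² = 1 + 1 = 2

2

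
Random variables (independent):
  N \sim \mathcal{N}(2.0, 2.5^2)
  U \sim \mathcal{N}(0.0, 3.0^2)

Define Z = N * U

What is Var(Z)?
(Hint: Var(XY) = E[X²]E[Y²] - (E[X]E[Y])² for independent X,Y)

Var(XY) = E[X²]E[Y²] - (E[X]E[Y])²
E[N] = 2, Var(N) = 6.25
E[U] = 0, Var(U) = 9
E[N²] = 6.25 + 2² = 10.25
E[U²] = 9 + 0² = 9
Var(Z) = 10.25*9 - (2*0)²
= 92.25 - 0 = 92.25

92.25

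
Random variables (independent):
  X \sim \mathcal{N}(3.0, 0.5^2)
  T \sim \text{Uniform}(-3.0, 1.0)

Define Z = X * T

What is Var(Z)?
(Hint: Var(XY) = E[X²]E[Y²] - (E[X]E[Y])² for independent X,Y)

Var(XY) = E[X²]E[Y²] - (E[X]E[Y])²
E[X] = 3, Var(X) = 0.25
E[T] = -1, Var(T) = 1.3333333
E[X²] = 0.25 + 3² = 9.25
E[T²] = 1.3333333 + (-1)² = 2.3333333
Var(Z) = 9.25*2.3333333 - (3*(-1))²
= 21.583333 - 9 = 12.583333

12.583333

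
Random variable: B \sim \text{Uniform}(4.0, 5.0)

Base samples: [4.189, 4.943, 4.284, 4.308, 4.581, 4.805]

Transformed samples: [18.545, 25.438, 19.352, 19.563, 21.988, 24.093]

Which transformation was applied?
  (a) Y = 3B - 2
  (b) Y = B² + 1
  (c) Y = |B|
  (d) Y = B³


Checking option (b) Y = B² + 1:
  B = 4.189 -> Y = 18.545 ✓
  B = 4.943 -> Y = 25.438 ✓
  B = 4.284 -> Y = 19.352 ✓
All samples match this transformation.

(b) B² + 1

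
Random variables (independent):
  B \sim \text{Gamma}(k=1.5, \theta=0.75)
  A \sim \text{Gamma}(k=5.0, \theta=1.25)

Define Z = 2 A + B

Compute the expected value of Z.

E[Z] = 1*E[B] + 2*E[A]
E[B] = 1.125
E[A] = 6.25
E[Z] = 1*1.125 + 2*6.25 = 13.625

13.625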